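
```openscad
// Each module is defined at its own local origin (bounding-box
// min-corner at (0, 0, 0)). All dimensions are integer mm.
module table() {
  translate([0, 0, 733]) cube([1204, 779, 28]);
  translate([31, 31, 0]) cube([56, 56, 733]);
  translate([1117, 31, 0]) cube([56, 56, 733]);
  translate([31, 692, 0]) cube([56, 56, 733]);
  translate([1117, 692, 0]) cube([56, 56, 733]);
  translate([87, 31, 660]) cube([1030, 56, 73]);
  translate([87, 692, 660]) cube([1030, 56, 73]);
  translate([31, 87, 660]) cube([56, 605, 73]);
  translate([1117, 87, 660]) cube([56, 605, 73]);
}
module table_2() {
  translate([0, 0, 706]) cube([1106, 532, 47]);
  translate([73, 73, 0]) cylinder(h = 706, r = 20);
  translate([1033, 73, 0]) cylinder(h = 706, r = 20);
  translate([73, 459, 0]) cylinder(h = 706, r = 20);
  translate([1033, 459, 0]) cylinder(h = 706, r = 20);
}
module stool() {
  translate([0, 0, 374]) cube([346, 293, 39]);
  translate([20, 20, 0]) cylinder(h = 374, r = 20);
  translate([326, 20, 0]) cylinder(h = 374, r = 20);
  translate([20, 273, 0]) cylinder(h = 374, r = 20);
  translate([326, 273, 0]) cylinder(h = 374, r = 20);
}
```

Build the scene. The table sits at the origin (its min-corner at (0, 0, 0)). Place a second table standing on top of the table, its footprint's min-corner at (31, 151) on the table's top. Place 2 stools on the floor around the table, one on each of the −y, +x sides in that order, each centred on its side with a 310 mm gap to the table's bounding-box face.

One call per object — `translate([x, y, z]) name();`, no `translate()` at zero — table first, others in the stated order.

table();
translate([31, 151, 761]) table_2();
translate([429, -603, 0]) stool();
translate([1514, 243, 0]) stool();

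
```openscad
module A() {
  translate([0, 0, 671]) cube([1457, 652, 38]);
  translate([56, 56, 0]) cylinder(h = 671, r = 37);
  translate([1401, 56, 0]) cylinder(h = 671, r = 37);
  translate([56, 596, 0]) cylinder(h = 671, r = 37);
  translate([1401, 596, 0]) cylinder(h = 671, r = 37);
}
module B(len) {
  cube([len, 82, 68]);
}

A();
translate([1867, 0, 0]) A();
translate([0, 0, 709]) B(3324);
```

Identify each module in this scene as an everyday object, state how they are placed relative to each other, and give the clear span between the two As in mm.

Second table starts at x = 1867; first ends at x = 1457; clear span = 1867 − 1457 = 410 mm.

A is a table. B is a beam. A beam spans the tops of two tables. The clear span between the two tables is 410 mm.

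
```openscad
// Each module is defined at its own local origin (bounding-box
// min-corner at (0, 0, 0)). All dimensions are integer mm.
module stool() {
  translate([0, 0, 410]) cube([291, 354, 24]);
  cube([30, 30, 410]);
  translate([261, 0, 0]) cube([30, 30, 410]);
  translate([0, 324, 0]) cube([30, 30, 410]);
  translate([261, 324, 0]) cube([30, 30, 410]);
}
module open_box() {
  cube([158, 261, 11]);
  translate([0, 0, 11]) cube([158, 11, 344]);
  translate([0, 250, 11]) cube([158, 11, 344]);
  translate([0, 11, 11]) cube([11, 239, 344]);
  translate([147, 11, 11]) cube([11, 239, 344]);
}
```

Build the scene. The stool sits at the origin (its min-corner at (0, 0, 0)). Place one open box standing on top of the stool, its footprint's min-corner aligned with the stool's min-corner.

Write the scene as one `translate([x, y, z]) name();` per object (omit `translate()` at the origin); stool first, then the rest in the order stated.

stool();
translate([0, 0, 434]) open_box();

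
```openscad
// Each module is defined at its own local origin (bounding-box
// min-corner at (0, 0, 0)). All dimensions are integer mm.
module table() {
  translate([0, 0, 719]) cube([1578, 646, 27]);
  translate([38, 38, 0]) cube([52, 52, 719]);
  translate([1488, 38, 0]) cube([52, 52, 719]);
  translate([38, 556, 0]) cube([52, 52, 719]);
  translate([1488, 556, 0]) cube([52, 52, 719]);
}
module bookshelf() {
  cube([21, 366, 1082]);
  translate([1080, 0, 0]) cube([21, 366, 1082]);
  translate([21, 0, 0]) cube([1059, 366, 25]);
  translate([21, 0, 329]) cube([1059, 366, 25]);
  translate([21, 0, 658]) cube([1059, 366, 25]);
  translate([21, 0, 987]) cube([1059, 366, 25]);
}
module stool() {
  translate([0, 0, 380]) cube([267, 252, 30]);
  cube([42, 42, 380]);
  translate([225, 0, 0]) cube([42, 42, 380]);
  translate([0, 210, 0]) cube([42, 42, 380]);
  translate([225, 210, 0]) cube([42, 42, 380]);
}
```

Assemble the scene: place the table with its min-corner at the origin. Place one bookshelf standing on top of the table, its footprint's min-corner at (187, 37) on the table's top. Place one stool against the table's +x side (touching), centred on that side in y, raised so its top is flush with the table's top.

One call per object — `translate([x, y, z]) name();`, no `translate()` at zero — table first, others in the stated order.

table();
translate([187, 37, 746]) bookshelf();
translate([1578, 197, 336]) stool();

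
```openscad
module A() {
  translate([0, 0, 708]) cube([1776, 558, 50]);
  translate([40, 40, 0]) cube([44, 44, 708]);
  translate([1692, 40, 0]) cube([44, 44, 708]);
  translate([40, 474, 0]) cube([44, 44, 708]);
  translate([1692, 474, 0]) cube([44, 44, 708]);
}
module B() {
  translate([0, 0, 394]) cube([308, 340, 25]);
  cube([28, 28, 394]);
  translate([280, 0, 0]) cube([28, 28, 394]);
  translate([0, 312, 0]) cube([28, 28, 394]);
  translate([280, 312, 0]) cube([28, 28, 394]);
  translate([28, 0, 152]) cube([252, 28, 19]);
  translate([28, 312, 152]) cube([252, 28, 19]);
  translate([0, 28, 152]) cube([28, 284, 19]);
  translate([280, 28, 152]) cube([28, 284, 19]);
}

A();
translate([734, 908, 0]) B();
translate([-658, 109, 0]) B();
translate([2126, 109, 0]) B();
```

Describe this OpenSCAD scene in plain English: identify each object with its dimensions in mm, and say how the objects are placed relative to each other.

A is a rectangular dining table. The top is 1776×558×50 mm with its upper surface at z = 758 mm. It stands on four 44×44 mm square legs, each inset 40 mm from the nearest pair of top edges, running from the floor to the underside of the top.

B is a four-legged stool. The seat is a 308×340×25 mm slab whose top surface is at z = 419 mm; four square legs, each 28×28 mm in cross-section, run from the floor (z = 0) to the underside of the seat, each flush with a corner of the seat. Four stretchers, 28 mm wide and 19 mm tall, connect adjacent legs with their undersides at z = 152 mm, each running between the inner faces of the legs it joins and aligned with the legs' outer faces on the other axis.

Three stools sit around the table at the +y, −x, +x sides.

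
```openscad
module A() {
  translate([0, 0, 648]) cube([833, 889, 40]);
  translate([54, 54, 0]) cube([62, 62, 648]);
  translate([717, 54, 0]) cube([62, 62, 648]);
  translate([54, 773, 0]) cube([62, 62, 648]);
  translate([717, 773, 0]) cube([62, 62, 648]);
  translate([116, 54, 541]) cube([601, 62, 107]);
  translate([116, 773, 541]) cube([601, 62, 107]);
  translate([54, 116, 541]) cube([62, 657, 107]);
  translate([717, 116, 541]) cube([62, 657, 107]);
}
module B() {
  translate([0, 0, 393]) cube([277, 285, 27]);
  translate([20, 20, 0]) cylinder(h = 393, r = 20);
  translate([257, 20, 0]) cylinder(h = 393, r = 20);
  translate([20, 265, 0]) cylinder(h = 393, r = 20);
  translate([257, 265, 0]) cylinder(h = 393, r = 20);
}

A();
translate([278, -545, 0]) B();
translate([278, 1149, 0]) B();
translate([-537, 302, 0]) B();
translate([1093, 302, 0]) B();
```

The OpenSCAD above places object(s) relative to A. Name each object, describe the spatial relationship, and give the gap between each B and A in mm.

A is a table. B is a stool. Four stools sit around the table at the −y, +y, −x, +x sides. The gap between each stool and the table is 260 mm.

Each stool's nearest face is 260 mm from the table's bounding box.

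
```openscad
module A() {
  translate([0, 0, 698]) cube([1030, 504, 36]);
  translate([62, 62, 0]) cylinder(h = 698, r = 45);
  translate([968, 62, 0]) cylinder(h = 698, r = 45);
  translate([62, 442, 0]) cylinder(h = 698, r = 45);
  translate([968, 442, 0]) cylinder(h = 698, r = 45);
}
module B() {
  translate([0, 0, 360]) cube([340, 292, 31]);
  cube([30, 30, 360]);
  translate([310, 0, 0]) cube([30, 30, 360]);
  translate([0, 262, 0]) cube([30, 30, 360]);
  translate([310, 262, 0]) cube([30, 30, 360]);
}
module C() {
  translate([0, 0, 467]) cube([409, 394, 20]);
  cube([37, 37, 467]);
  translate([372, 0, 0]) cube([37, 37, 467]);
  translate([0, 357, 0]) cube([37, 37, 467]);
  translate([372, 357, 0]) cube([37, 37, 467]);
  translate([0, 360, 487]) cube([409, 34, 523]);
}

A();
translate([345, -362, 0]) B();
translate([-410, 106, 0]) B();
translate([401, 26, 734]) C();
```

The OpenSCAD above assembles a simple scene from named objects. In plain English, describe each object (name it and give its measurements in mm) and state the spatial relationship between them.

A is a table with a 1030×504 mm rectangular top, 36 mm thick, top surface at z = 734 mm, supported by four round legs of 90 mm diameter, each leg's bounding box inset 17 mm from the nearest pair of top edges, running from the floor.

B is a simple wooden stool: a rectangular seat 340 mm (x) by 292 mm (y), 31 mm thick, top face at z = 391 mm, on four square legs, each 30×30 mm in cross-section. The legs rest on z = 0, each flush with a corner of the seat.

C is a chair. The seat is a 409×394×20 mm slab with its top at z = 487 mm, on four 37×37 mm corner legs (flush with the seat edges, standing on z = 0). A flat backrest 34 mm thick, 523 mm tall, spans the full seat width and rises from the seat top along its +y edge, rear face flush with the rear of the seat.

Two stools sit around the table at the −y, −x sides. The chair is on top of the table.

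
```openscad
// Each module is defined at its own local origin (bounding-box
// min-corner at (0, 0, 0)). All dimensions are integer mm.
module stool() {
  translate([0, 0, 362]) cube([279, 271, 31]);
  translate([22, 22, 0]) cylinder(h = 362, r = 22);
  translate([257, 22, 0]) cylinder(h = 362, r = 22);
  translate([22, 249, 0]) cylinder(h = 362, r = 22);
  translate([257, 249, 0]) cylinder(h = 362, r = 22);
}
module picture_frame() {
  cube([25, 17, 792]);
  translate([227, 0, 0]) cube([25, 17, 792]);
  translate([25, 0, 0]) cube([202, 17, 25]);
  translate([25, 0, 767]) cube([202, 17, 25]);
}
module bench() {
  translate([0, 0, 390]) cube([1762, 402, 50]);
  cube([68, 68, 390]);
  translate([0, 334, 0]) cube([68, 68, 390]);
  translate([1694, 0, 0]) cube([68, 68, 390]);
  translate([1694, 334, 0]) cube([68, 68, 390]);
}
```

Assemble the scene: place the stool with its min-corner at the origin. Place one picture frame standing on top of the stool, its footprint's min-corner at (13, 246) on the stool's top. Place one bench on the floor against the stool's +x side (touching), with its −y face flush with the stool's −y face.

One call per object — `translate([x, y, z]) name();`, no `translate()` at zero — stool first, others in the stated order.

stool();
translate([13, 246, 393]) picture_frame();
translate([279, 0, 0]) bench();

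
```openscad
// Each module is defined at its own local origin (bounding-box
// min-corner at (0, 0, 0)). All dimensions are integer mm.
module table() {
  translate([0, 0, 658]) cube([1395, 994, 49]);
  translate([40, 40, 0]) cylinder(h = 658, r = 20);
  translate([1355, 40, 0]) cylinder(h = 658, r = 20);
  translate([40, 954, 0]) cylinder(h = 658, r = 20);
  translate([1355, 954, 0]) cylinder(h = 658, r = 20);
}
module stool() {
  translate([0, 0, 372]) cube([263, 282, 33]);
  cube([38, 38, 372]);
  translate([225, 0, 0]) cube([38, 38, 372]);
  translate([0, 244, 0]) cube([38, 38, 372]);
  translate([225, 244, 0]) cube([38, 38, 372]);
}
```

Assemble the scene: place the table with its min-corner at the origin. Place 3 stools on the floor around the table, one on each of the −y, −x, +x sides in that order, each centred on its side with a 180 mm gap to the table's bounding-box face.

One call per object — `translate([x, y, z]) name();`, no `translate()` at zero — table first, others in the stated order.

table();
translate([566, -462, 0]) stool();
translate([-443, 356, 0]) stool();
translate([1575, 356, 0]) stool();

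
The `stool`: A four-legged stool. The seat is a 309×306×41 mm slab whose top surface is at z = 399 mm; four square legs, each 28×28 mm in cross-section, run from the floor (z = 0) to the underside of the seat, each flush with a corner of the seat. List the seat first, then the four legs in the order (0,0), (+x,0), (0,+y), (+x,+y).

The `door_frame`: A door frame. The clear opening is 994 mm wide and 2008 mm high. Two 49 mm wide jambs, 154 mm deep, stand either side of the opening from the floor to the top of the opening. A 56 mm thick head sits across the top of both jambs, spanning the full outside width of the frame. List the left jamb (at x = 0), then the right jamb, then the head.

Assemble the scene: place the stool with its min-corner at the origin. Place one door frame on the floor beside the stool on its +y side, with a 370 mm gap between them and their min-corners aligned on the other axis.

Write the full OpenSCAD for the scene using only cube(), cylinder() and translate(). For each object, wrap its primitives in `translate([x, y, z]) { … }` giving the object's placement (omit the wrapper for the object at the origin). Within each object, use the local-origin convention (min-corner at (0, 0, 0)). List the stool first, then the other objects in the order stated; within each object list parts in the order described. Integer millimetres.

translate([0, 0, 358]) cube([309, 306, 41]);
cube([28, 28, 358]);
translate([281, 0, 0]) cube([28, 28, 358]);
translate([0, 278, 0]) cube([28, 28, 358]);
translate([281, 278, 0]) cube([28, 28, 358]);
translate([0, 676, 0]) {
  cube([49, 154, 2008]);
  translate([1043, 0, 0]) cube([49, 154, 2008]);
  translate([0, 0, 2008]) cube([1092, 154, 56]);
}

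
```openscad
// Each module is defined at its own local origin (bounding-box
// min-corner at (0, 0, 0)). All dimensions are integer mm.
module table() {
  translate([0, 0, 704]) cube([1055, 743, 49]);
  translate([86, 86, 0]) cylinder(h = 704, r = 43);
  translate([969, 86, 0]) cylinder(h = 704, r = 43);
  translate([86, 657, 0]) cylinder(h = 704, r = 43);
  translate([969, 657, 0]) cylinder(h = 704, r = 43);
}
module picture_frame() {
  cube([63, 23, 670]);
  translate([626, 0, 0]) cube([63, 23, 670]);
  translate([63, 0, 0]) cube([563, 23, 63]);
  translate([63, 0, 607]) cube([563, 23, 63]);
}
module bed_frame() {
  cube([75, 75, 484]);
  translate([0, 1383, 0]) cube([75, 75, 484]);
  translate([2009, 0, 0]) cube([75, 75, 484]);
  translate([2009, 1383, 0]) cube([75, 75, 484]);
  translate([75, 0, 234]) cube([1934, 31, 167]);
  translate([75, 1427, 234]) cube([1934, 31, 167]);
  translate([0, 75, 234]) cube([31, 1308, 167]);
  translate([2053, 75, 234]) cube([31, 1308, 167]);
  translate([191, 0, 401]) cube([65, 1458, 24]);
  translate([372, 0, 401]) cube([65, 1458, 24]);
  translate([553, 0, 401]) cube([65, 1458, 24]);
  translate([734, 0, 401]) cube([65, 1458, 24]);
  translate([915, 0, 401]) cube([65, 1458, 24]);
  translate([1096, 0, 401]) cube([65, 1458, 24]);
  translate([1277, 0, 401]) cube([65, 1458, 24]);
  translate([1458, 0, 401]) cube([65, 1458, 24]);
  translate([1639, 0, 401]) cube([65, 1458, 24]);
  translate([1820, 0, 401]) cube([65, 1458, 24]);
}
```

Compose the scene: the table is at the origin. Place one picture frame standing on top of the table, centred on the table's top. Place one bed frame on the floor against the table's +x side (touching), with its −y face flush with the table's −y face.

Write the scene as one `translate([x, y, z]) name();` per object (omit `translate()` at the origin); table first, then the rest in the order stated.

table();
translate([183, 360, 753]) picture_frame();
translate([1055, 0, 0]) bed_frame();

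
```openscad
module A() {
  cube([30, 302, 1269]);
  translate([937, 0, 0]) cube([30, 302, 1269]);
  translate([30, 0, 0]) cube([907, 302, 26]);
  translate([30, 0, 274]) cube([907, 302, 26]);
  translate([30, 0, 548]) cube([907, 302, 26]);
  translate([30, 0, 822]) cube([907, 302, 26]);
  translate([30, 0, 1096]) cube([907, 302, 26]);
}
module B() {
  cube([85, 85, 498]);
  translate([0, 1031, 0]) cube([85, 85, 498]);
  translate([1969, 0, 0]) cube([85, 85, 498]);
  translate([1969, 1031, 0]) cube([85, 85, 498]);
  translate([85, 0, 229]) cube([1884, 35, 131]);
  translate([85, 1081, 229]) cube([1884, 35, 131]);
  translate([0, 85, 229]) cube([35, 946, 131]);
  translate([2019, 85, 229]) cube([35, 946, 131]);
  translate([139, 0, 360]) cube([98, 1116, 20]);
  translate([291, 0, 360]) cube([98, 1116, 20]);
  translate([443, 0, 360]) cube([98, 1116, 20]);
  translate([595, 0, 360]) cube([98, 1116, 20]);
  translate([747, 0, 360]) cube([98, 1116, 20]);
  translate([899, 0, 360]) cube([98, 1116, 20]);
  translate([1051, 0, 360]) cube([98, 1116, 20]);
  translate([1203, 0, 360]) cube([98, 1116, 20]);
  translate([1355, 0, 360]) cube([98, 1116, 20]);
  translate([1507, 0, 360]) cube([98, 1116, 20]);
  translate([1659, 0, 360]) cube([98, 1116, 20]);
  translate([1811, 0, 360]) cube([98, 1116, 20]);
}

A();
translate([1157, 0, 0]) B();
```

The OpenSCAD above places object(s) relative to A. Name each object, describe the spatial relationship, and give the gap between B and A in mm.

The bed frame's nearest face is 190 mm from the bookshelf's +x face.

A is a bookshelf. B is a bed frame. The bed frame is on the floor beside the bookshelf on its +x side. The gap between the bed frame and the bookshelf is 190 mm.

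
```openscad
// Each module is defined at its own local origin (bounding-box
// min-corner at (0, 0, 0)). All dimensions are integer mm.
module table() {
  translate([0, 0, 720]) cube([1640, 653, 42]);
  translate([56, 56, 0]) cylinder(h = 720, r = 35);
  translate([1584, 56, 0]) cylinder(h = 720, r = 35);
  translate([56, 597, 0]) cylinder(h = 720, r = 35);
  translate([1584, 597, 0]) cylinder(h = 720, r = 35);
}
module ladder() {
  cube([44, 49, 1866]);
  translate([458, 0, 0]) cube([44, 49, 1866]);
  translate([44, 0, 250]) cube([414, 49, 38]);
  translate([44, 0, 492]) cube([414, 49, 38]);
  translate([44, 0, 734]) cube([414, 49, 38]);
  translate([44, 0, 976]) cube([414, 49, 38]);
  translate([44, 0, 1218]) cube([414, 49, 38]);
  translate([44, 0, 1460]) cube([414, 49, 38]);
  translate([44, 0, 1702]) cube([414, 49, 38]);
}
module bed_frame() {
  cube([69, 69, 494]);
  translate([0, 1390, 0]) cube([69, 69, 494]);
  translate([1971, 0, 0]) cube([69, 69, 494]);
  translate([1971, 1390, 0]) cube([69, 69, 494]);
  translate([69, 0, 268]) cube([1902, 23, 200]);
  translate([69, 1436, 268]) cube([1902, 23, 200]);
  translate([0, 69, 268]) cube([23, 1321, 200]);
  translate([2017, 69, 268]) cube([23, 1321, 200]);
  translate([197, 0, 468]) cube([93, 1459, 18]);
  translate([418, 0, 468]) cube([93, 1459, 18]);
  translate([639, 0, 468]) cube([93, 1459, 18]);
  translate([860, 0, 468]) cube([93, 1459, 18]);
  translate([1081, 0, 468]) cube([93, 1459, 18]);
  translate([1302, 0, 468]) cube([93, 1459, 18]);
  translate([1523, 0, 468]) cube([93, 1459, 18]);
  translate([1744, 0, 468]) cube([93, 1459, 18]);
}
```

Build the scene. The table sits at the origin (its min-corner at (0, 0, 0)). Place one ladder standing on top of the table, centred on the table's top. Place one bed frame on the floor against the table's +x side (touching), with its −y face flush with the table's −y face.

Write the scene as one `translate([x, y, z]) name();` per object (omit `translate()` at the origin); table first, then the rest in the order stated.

table();
translate([569, 302, 762]) ladder();
translate([1640, 0, 0]) bed_frame();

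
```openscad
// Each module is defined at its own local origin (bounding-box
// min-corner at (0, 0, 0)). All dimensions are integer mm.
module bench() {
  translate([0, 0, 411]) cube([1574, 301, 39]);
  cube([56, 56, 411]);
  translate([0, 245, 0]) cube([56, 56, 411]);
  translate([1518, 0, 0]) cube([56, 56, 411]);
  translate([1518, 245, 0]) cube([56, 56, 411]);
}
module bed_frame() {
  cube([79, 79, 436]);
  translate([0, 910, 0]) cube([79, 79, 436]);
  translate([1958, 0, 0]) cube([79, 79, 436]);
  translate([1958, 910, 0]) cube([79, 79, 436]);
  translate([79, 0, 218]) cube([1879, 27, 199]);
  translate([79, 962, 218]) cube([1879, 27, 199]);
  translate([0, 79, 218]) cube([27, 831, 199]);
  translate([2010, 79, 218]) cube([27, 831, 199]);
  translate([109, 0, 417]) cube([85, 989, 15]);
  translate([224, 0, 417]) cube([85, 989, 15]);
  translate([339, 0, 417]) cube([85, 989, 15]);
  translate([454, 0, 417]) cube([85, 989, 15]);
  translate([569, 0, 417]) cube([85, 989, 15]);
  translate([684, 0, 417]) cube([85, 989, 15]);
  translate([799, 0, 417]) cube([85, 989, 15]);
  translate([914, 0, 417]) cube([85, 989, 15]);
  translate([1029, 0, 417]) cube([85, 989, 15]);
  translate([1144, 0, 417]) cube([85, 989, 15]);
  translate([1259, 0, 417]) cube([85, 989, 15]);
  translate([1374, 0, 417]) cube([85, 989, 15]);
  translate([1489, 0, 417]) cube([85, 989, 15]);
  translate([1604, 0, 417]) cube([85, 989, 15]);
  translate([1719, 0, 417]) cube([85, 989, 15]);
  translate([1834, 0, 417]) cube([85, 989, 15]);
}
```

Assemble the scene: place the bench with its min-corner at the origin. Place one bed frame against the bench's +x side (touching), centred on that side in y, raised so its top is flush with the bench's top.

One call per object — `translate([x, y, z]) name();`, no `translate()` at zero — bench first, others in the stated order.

bench();
translate([1574, -344, 14]) bed_frame();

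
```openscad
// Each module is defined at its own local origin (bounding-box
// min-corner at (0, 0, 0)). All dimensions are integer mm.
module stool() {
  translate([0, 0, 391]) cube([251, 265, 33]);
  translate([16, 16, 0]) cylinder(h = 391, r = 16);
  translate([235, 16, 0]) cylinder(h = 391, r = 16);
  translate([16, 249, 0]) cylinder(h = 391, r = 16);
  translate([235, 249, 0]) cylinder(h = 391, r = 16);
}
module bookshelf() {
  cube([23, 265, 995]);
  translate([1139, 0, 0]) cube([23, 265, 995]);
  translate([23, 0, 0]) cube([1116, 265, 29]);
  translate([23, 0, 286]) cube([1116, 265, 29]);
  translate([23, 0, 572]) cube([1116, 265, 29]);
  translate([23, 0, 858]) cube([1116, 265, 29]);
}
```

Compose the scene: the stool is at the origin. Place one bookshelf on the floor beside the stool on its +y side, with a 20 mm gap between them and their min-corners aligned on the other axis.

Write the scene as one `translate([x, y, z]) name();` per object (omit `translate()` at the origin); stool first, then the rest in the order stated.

stool();
translate([0, 285, 0]) bookshelf();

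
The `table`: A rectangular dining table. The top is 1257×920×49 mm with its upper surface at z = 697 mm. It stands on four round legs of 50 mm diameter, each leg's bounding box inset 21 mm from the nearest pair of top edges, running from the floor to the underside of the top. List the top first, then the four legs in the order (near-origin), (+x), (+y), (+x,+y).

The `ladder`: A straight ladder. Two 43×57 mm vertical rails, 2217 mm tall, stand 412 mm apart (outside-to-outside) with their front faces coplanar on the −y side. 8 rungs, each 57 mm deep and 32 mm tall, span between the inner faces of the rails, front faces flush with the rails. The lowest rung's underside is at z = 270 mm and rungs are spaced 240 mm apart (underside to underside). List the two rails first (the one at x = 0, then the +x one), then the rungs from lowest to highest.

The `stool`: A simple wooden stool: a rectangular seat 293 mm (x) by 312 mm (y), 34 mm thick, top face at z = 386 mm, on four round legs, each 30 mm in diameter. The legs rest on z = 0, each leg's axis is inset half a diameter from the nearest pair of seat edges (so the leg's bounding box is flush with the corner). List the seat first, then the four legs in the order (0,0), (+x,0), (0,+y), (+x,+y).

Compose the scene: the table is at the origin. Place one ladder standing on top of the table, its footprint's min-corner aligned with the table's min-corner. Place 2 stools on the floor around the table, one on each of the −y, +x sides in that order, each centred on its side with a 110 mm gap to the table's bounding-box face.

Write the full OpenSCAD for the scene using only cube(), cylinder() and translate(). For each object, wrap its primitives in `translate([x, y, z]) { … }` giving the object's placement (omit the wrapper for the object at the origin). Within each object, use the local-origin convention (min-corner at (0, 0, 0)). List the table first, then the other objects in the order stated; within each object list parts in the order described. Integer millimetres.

translate([0, 0, 648]) cube([1257, 920, 49]);
translate([46, 46, 0]) cylinder(h = 648, r = 25);
translate([1211, 46, 0]) cylinder(h = 648, r = 25);
translate([46, 874, 0]) cylinder(h = 648, r = 25);
translate([1211, 874, 0]) cylinder(h = 648, r = 25);
translate([0, 0, 697]) {
  cube([43, 57, 2217]);
  translate([369, 0, 0]) cube([43, 57, 2217]);
  translate([43, 0, 270]) cube([326, 57, 32]);
  translate([43, 0, 510]) cube([326, 57, 32]);
  translate([43, 0, 750]) cube([326, 57, 32]);
  translate([43, 0, 990]) cube([326, 57, 32]);
  translate([43, 0, 1230]) cube([326, 57, 32]);
  translate([43, 0, 1470]) cube([326, 57, 32]);
  translate([43, 0, 1710]) cube([326, 57, 32]);
  translate([43, 0, 1950]) cube([326, 57, 32]);
}
translate([482, -422, 0]) {
  translate([0, 0, 352]) cube([293, 312, 34]);
  translate([15, 15, 0]) cylinder(h = 352, r = 15);
  translate([278, 15, 0]) cylinder(h = 352, r = 15);
  translate([15, 297, 0]) cylinder(h = 352, r = 15);
  translate([278, 297, 0]) cylinder(h = 352, r = 15);
}
translate([1367, 304, 0]) {
  translate([0, 0, 352]) cube([293, 312, 34]);
  translate([15, 15, 0]) cylinder(h = 352, r = 15);
  translate([278, 15, 0]) cylinder(h = 352, r = 15);
  translate([15, 297, 0]) cylinder(h = 352, r = 15);
  translate([278, 297, 0]) cylinder(h = 352, r = 15);
}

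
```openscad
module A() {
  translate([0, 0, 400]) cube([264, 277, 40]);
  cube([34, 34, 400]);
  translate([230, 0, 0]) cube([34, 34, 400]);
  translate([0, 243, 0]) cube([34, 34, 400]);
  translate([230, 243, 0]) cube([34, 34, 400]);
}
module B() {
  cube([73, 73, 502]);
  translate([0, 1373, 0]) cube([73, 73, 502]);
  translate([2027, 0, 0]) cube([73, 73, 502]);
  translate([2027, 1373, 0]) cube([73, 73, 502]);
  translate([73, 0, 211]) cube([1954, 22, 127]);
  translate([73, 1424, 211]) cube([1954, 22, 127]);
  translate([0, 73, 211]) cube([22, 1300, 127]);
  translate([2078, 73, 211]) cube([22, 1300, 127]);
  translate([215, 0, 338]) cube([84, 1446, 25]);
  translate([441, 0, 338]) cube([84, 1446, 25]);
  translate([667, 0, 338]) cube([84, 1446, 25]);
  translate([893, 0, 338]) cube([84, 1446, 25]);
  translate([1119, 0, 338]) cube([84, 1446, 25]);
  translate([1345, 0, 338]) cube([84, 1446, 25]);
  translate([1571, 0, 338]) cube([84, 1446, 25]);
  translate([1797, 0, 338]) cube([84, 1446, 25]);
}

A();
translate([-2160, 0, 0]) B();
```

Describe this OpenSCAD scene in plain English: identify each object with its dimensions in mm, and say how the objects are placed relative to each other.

A is a four-legged stool. The seat is a 264×277×40 mm slab whose top surface is at z = 440 mm; four square legs, each 34×34 mm in cross-section, run from the floor (z = 0) to the underside of the seat, each flush with a corner of the seat.

B is a bed frame 2100 mm long (x) by 1446 mm wide (y). Four 73×73 mm corner posts, 502 mm tall, at the corners of the footprint. Four rails of 22 mm thickness and 127 mm height run between adjacent posts with their undersides at z = 211 mm, their outer faces flush with the outside of the frame (the two x-running rails run between the posts' inner faces; the two y-running rails run between the posts' inner faces). 8 slats, each 84 mm wide (x) and 25 mm thick, lie across the top of the two x-running rails, running the full 1446 mm width of the frame in y; the slats are evenly spaced along x between the inner faces of the end posts with equal gaps (rounded down to the nearest mm) at the −x end and between each pair — any rounding remainder accumulates at the +x end.

The bed frame is on the floor beside the stool on its −x side.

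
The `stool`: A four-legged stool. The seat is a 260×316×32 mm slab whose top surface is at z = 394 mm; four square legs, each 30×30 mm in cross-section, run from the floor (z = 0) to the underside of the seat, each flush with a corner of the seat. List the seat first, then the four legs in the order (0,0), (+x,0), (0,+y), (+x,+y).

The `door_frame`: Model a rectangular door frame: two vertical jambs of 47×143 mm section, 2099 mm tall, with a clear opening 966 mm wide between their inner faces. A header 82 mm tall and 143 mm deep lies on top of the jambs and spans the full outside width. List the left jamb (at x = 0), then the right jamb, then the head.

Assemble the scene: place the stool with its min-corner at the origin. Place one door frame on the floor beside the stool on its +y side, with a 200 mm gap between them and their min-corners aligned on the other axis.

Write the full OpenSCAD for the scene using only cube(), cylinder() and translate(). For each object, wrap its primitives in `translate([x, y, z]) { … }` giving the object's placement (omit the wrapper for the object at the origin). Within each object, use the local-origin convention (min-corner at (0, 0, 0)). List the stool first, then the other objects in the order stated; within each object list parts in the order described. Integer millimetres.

translate([0, 0, 362]) cube([260, 316, 32]);
cube([30, 30, 362]);
translate([230, 0, 0]) cube([30, 30, 362]);
translate([0, 286, 0]) cube([30, 30, 362]);
translate([230, 286, 0]) cube([30, 30, 362]);
translate([0, 516, 0]) {
  cube([47, 143, 2099]);
  translate([1013, 0, 0]) cube([47, 143, 2099]);
  translate([0, 0, 2099]) cube([1060, 143, 82]);
}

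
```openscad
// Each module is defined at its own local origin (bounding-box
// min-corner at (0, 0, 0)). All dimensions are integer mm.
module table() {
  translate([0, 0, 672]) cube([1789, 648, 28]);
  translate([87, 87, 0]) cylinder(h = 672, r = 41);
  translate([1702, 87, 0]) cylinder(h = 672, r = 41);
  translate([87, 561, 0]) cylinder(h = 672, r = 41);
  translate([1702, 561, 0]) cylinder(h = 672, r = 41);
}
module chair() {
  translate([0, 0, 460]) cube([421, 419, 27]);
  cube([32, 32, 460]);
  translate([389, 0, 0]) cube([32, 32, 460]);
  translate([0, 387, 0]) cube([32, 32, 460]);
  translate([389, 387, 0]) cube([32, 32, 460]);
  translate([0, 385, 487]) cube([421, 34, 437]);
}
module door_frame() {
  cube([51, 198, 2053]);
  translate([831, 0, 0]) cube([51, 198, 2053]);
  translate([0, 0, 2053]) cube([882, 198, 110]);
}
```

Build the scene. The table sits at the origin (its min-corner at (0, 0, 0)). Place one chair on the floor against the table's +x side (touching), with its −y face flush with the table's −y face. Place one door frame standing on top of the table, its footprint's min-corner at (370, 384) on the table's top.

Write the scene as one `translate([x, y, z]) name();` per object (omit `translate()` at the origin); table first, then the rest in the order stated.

table();
translate([1789, 0, 0]) chair();
translate([370, 384, 700]) door_frame();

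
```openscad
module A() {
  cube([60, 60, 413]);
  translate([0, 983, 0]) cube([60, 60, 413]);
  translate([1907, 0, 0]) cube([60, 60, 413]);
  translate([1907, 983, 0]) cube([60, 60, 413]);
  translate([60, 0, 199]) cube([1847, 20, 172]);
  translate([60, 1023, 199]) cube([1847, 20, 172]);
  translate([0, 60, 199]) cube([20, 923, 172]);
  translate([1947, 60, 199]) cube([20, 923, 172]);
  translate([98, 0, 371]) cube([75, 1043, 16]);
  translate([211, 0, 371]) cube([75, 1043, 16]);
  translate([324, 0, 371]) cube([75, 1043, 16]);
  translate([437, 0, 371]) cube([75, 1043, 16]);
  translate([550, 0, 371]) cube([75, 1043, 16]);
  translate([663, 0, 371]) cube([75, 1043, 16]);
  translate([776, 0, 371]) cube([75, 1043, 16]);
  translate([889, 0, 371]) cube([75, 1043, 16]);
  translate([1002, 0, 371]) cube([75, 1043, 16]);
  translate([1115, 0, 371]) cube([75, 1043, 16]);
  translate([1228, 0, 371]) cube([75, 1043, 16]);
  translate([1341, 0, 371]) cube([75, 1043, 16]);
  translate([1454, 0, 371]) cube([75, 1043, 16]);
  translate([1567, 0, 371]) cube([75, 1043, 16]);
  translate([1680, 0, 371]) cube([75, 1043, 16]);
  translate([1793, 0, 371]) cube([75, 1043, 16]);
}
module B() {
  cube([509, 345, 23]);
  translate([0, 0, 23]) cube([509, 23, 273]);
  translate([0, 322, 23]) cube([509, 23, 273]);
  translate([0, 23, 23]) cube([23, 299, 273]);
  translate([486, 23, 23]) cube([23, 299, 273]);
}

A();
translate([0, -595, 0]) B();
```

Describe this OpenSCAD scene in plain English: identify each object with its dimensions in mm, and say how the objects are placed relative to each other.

A is a bed frame 1967 mm long (x) by 1043 mm wide (y). Four 60×60 mm corner posts, 413 mm tall, at the corners of the footprint. Four rails of 20 mm thickness and 172 mm height run between adjacent posts with their undersides at z = 199 mm, their outer faces flush with the outside of the frame (the two x-running rails run between the posts' inner faces; the two y-running rails run between the posts' inner faces). 16 slats, each 75 mm wide (x) and 16 mm thick, lie across the top of the two x-running rails, running the full 1043 mm width of the frame in y; the slats are evenly spaced along x between the inner faces of the end posts with equal gaps (rounded down to the nearest mm) at the −x end and between each pair — any rounding remainder accumulates at the +x end.

B is an open storage box with external size 509×345×296 mm and wall thickness 23 mm (the base is also 23 mm thick). The base covers the whole footprint; the four walls stand on the base, with the y-facing walls full-width and the x-facing walls fitting between their inner faces.

The open box is on the floor beside the bed frame on its −y side.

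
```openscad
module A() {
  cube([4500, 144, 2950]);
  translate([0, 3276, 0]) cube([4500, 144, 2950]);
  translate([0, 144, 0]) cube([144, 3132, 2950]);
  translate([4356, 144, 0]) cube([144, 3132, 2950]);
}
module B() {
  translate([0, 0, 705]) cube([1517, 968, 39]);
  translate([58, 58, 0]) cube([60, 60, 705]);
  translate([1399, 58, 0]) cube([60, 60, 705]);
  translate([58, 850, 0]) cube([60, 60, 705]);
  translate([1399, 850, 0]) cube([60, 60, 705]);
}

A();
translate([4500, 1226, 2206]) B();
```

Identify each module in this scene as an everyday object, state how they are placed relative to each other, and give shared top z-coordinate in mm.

A is a house frame. B is a table. The table is beside the house frame with their tops flush at z = 2950. The shared top z-coordinate is 2950 mm.

Both tops at z = 2950 mm.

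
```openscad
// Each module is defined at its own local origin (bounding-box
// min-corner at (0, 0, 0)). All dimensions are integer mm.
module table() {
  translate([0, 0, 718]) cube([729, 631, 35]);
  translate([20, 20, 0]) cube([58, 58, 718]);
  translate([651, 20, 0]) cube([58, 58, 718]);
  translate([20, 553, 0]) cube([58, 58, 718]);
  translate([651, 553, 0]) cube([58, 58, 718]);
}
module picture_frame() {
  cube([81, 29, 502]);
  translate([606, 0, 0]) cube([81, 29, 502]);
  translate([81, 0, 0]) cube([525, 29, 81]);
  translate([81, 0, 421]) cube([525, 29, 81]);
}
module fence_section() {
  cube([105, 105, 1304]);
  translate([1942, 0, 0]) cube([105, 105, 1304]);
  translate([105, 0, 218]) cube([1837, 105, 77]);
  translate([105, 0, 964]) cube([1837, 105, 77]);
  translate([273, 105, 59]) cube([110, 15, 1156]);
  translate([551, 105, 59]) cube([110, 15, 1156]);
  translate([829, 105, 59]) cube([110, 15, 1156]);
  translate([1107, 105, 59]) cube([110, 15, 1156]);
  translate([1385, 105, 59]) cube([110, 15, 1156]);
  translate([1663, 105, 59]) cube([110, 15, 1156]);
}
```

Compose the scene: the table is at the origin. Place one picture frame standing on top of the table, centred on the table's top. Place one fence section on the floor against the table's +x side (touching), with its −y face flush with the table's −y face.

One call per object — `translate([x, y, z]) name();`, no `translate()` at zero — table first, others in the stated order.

table();
translate([21, 301, 753]) picture_frame();
translate([729, 0, 0]) fence_section();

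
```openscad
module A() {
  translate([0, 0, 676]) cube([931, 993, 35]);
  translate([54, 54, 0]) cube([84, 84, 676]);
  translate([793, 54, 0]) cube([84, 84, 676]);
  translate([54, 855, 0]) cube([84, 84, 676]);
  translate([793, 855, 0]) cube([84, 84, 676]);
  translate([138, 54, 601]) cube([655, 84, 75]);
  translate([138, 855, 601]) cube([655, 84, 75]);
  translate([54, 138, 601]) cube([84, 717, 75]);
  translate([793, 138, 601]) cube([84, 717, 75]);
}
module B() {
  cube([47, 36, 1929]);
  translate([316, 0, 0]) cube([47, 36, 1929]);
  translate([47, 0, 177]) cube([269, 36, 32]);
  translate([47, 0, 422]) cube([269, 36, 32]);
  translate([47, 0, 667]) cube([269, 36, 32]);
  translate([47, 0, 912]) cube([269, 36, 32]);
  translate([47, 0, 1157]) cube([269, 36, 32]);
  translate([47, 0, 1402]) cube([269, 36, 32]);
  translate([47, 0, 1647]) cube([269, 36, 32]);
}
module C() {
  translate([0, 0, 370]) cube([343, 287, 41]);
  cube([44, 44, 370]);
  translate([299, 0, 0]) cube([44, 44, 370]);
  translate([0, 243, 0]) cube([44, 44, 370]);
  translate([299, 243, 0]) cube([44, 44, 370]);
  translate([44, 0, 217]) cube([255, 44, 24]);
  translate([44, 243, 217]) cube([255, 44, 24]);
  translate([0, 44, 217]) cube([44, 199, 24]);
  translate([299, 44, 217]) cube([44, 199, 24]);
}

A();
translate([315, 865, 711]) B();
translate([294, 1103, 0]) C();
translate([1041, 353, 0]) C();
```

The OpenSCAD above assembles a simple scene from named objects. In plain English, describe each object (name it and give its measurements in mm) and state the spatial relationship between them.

A is a table with a 931×993 mm rectangular top, 35 mm thick, top surface at z = 711 mm, supported by four 84×84 mm square legs, each inset 54 mm from the nearest pair of top edges, running from the floor. Four apron rails, 84 mm thick and 75 mm tall, run between adjacent legs with their top edges flush with the underside of the top and their outer faces flush with the legs' outer faces.

B is a straight ladder. Two 47×36 mm vertical rails, 1929 mm tall, stand 363 mm apart (outside-to-outside) with their front faces coplanar on the −y side. 7 rungs, each 36 mm deep and 32 mm tall, span between the inner faces of the rails, front faces flush with the rails. The lowest rung's underside is at z = 177 mm and rungs are spaced 245 mm apart (underside to underside).

C is a four-legged stool. The seat is 343×287 mm, 41 mm thick, top at z = 411 mm. It stands on four square legs, each 44×44 mm in cross-section, from z = 0 to the seat underside, each flush with a corner of the seat. Four stretchers, 44 mm wide and 24 mm tall, connect adjacent legs with their undersides at z = 217 mm, each running between the inner faces of the legs it joins and aligned with the legs' outer faces on the other axis.

The ladder is on top of the table. Two stools sit around the table at the +y, +x sides.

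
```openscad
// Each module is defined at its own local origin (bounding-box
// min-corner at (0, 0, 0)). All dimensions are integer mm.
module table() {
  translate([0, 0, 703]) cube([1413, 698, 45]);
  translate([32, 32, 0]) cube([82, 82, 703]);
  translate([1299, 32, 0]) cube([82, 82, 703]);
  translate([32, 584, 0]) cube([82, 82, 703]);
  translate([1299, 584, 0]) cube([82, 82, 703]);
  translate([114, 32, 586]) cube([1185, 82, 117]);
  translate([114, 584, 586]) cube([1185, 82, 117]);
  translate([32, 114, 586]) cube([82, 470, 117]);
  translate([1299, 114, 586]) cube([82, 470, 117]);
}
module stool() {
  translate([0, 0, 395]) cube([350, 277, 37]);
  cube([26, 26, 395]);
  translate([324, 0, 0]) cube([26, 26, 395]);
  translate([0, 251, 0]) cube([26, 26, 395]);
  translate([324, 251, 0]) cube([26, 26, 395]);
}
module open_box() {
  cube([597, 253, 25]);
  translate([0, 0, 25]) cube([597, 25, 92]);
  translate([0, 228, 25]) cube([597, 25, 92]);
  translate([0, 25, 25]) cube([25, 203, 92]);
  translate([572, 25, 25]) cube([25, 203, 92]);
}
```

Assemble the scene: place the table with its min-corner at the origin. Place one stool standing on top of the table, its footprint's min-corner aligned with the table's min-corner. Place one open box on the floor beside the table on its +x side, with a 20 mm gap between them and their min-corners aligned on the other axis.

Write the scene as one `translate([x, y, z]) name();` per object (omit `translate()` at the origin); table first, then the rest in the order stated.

table();
translate([0, 0, 748]) stool();
translate([1433, 0, 0]) open_box();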